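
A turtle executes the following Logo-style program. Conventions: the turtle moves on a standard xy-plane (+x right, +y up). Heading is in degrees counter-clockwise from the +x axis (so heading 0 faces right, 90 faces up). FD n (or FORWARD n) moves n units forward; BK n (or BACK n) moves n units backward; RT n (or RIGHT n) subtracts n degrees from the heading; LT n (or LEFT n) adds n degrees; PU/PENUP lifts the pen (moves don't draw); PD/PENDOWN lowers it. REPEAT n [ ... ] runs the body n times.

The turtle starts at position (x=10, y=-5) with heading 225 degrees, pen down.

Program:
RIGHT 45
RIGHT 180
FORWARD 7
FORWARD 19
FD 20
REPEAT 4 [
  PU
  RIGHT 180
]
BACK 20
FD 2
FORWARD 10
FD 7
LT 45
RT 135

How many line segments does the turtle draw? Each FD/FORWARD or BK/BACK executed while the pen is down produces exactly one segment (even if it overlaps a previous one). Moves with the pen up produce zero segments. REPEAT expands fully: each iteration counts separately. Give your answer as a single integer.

Answer: 3

Derivation:
Executing turtle program step by step:
Start: pos=(10,-5), heading=225, pen down
RT 45: heading 225 -> 180
RT 180: heading 180 -> 0
FD 7: (10,-5) -> (17,-5) [heading=0, draw]
FD 19: (17,-5) -> (36,-5) [heading=0, draw]
FD 20: (36,-5) -> (56,-5) [heading=0, draw]
REPEAT 4 [
  -- iteration 1/4 --
  PU: pen up
  RT 180: heading 0 -> 180
  -- iteration 2/4 --
  PU: pen up
  RT 180: heading 180 -> 0
  -- iteration 3/4 --
  PU: pen up
  RT 180: heading 0 -> 180
  -- iteration 4/4 --
  PU: pen up
  RT 180: heading 180 -> 0
]
BK 20: (56,-5) -> (36,-5) [heading=0, move]
FD 2: (36,-5) -> (38,-5) [heading=0, move]
FD 10: (38,-5) -> (48,-5) [heading=0, move]
FD 7: (48,-5) -> (55,-5) [heading=0, move]
LT 45: heading 0 -> 45
RT 135: heading 45 -> 270
Final: pos=(55,-5), heading=270, 3 segment(s) drawn
Segments drawn: 3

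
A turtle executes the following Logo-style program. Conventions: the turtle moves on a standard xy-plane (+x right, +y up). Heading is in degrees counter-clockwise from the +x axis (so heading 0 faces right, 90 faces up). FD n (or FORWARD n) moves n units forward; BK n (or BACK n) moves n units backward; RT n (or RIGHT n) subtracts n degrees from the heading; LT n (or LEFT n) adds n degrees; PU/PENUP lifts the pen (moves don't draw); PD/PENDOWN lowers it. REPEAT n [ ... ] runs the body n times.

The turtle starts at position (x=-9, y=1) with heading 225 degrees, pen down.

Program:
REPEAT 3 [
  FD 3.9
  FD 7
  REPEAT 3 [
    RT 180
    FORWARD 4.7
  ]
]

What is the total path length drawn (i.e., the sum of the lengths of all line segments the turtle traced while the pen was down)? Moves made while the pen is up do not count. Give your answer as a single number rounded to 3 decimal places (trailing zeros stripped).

Answer: 75

Derivation:
Executing turtle program step by step:
Start: pos=(-9,1), heading=225, pen down
REPEAT 3 [
  -- iteration 1/3 --
  FD 3.9: (-9,1) -> (-11.758,-1.758) [heading=225, draw]
  FD 7: (-11.758,-1.758) -> (-16.707,-6.707) [heading=225, draw]
  REPEAT 3 [
    -- iteration 1/3 --
    RT 180: heading 225 -> 45
    FD 4.7: (-16.707,-6.707) -> (-13.384,-3.384) [heading=45, draw]
    -- iteration 2/3 --
    RT 180: heading 45 -> 225
    FD 4.7: (-13.384,-3.384) -> (-16.707,-6.707) [heading=225, draw]
    -- iteration 3/3 --
    RT 180: heading 225 -> 45
    FD 4.7: (-16.707,-6.707) -> (-13.384,-3.384) [heading=45, draw]
  ]
  -- iteration 2/3 --
  FD 3.9: (-13.384,-3.384) -> (-10.626,-0.626) [heading=45, draw]
  FD 7: (-10.626,-0.626) -> (-5.677,4.323) [heading=45, draw]
  REPEAT 3 [
    -- iteration 1/3 --
    RT 180: heading 45 -> 225
    FD 4.7: (-5.677,4.323) -> (-9,1) [heading=225, draw]
    -- iteration 2/3 --
    RT 180: heading 225 -> 45
    FD 4.7: (-9,1) -> (-5.677,4.323) [heading=45, draw]
    -- iteration 3/3 --
    RT 180: heading 45 -> 225
    FD 4.7: (-5.677,4.323) -> (-9,1) [heading=225, draw]
  ]
  -- iteration 3/3 --
  FD 3.9: (-9,1) -> (-11.758,-1.758) [heading=225, draw]
  FD 7: (-11.758,-1.758) -> (-16.707,-6.707) [heading=225, draw]
  REPEAT 3 [
    -- iteration 1/3 --
    RT 180: heading 225 -> 45
    FD 4.7: (-16.707,-6.707) -> (-13.384,-3.384) [heading=45, draw]
    -- iteration 2/3 --
    RT 180: heading 45 -> 225
    FD 4.7: (-13.384,-3.384) -> (-16.707,-6.707) [heading=225, draw]
    -- iteration 3/3 --
    RT 180: heading 225 -> 45
    FD 4.7: (-16.707,-6.707) -> (-13.384,-3.384) [heading=45, draw]
  ]
]
Final: pos=(-13.384,-3.384), heading=45, 15 segment(s) drawn

Segment lengths:
  seg 1: (-9,1) -> (-11.758,-1.758), length = 3.9
  seg 2: (-11.758,-1.758) -> (-16.707,-6.707), length = 7
  seg 3: (-16.707,-6.707) -> (-13.384,-3.384), length = 4.7
  seg 4: (-13.384,-3.384) -> (-16.707,-6.707), length = 4.7
  seg 5: (-16.707,-6.707) -> (-13.384,-3.384), length = 4.7
  seg 6: (-13.384,-3.384) -> (-10.626,-0.626), length = 3.9
  seg 7: (-10.626,-0.626) -> (-5.677,4.323), length = 7
  seg 8: (-5.677,4.323) -> (-9,1), length = 4.7
  seg 9: (-9,1) -> (-5.677,4.323), length = 4.7
  seg 10: (-5.677,4.323) -> (-9,1), length = 4.7
  seg 11: (-9,1) -> (-11.758,-1.758), length = 3.9
  seg 12: (-11.758,-1.758) -> (-16.707,-6.707), length = 7
  seg 13: (-16.707,-6.707) -> (-13.384,-3.384), length = 4.7
  seg 14: (-13.384,-3.384) -> (-16.707,-6.707), length = 4.7
  seg 15: (-16.707,-6.707) -> (-13.384,-3.384), length = 4.7
Total = 75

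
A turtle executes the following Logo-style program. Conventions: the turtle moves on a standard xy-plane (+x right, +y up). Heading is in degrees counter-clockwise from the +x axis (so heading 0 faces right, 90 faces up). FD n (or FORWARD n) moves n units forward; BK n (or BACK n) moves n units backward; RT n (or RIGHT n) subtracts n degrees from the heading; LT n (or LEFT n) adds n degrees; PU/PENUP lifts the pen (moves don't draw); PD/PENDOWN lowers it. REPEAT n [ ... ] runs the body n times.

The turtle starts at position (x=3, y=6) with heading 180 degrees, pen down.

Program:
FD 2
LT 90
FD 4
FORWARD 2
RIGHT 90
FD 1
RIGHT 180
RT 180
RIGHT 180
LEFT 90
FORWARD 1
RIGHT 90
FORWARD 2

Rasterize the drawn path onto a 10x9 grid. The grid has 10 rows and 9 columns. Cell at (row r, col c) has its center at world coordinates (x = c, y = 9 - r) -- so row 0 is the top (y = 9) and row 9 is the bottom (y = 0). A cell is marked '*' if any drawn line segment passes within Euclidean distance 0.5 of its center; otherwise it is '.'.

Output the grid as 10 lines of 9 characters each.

Segment 0: (3,6) -> (1,6)
Segment 1: (1,6) -> (1,2)
Segment 2: (1,2) -> (1,0)
Segment 3: (1,0) -> (-0,0)
Segment 4: (-0,0) -> (-0,1)
Segment 5: (-0,1) -> (2,1)

Answer: .........
.........
.........
.***.....
.*.......
.*.......
.*.......
.*.......
***......
**.......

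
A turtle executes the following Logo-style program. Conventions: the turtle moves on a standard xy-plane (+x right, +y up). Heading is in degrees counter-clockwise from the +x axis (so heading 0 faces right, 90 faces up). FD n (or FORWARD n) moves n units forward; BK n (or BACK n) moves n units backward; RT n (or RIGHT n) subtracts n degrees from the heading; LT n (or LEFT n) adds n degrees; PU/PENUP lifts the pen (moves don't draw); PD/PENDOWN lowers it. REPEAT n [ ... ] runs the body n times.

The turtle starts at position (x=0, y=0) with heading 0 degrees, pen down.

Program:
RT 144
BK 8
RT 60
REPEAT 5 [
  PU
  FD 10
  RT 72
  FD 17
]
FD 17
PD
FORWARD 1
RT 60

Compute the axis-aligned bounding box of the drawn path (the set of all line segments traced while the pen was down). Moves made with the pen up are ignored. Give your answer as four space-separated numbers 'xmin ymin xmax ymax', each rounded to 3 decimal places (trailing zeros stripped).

Executing turtle program step by step:
Start: pos=(0,0), heading=0, pen down
RT 144: heading 0 -> 216
BK 8: (0,0) -> (6.472,4.702) [heading=216, draw]
RT 60: heading 216 -> 156
REPEAT 5 [
  -- iteration 1/5 --
  PU: pen up
  FD 10: (6.472,4.702) -> (-2.663,8.77) [heading=156, move]
  RT 72: heading 156 -> 84
  FD 17: (-2.663,8.77) -> (-0.886,25.677) [heading=84, move]
  -- iteration 2/5 --
  PU: pen up
  FD 10: (-0.886,25.677) -> (0.159,35.622) [heading=84, move]
  RT 72: heading 84 -> 12
  FD 17: (0.159,35.622) -> (16.787,39.156) [heading=12, move]
  -- iteration 3/5 --
  PU: pen up
  FD 10: (16.787,39.156) -> (26.569,41.235) [heading=12, move]
  RT 72: heading 12 -> 300
  FD 17: (26.569,41.235) -> (35.069,26.513) [heading=300, move]
  -- iteration 4/5 --
  PU: pen up
  FD 10: (35.069,26.513) -> (40.069,17.853) [heading=300, move]
  RT 72: heading 300 -> 228
  FD 17: (40.069,17.853) -> (28.694,5.219) [heading=228, move]
  -- iteration 5/5 --
  PU: pen up
  FD 10: (28.694,5.219) -> (22.002,-2.212) [heading=228, move]
  RT 72: heading 228 -> 156
  FD 17: (22.002,-2.212) -> (6.472,4.702) [heading=156, move]
]
FD 17: (6.472,4.702) -> (-9.058,11.617) [heading=156, move]
PD: pen down
FD 1: (-9.058,11.617) -> (-9.972,12.024) [heading=156, draw]
RT 60: heading 156 -> 96
Final: pos=(-9.972,12.024), heading=96, 2 segment(s) drawn

Segment endpoints: x in {-9.972, -9.058, 0, 6.472}, y in {0, 4.702, 11.617, 12.024}
xmin=-9.972, ymin=0, xmax=6.472, ymax=12.024

Answer: -9.972 0 6.472 12.024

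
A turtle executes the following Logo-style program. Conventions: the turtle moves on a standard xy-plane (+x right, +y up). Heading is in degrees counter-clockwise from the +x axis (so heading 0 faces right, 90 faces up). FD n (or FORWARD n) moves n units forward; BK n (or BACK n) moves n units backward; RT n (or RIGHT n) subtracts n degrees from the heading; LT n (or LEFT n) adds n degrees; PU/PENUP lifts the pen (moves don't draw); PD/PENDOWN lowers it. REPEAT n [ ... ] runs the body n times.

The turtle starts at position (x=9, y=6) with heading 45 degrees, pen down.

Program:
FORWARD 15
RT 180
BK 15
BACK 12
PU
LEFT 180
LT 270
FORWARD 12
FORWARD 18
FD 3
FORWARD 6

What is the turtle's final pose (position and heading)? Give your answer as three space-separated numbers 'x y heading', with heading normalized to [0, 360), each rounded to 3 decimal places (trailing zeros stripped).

Executing turtle program step by step:
Start: pos=(9,6), heading=45, pen down
FD 15: (9,6) -> (19.607,16.607) [heading=45, draw]
RT 180: heading 45 -> 225
BK 15: (19.607,16.607) -> (30.213,27.213) [heading=225, draw]
BK 12: (30.213,27.213) -> (38.698,35.698) [heading=225, draw]
PU: pen up
LT 180: heading 225 -> 45
LT 270: heading 45 -> 315
FD 12: (38.698,35.698) -> (47.184,27.213) [heading=315, move]
FD 18: (47.184,27.213) -> (59.912,14.485) [heading=315, move]
FD 3: (59.912,14.485) -> (62.033,12.364) [heading=315, move]
FD 6: (62.033,12.364) -> (66.276,8.121) [heading=315, move]
Final: pos=(66.276,8.121), heading=315, 3 segment(s) drawn

Answer: 66.276 8.121 315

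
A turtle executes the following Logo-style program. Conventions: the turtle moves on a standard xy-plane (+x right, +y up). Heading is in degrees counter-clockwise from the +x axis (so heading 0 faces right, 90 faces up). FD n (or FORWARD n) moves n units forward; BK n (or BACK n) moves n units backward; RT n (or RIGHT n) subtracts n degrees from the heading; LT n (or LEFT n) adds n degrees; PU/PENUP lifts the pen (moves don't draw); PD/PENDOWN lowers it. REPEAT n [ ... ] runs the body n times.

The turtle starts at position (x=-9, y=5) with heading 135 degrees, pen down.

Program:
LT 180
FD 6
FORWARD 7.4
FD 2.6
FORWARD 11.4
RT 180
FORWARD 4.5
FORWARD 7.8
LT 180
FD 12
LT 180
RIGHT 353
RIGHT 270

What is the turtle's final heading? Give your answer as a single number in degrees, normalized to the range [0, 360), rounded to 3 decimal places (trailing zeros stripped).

Executing turtle program step by step:
Start: pos=(-9,5), heading=135, pen down
LT 180: heading 135 -> 315
FD 6: (-9,5) -> (-4.757,0.757) [heading=315, draw]
FD 7.4: (-4.757,0.757) -> (0.475,-4.475) [heading=315, draw]
FD 2.6: (0.475,-4.475) -> (2.314,-6.314) [heading=315, draw]
FD 11.4: (2.314,-6.314) -> (10.375,-14.375) [heading=315, draw]
RT 180: heading 315 -> 135
FD 4.5: (10.375,-14.375) -> (7.193,-11.193) [heading=135, draw]
FD 7.8: (7.193,-11.193) -> (1.677,-5.677) [heading=135, draw]
LT 180: heading 135 -> 315
FD 12: (1.677,-5.677) -> (10.163,-14.163) [heading=315, draw]
LT 180: heading 315 -> 135
RT 353: heading 135 -> 142
RT 270: heading 142 -> 232
Final: pos=(10.163,-14.163), heading=232, 7 segment(s) drawn

Answer: 232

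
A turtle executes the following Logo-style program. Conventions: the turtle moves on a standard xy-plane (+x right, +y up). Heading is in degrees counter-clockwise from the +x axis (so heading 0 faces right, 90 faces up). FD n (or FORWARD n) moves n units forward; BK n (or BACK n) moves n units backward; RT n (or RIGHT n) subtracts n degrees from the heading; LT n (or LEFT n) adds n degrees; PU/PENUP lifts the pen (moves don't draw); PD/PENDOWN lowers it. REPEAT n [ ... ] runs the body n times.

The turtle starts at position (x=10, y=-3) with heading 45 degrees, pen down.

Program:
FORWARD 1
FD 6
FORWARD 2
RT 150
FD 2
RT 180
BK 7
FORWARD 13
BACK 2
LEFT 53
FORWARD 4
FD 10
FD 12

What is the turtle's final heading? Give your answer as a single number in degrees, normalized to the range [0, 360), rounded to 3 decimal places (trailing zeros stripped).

Answer: 128

Derivation:
Executing turtle program step by step:
Start: pos=(10,-3), heading=45, pen down
FD 1: (10,-3) -> (10.707,-2.293) [heading=45, draw]
FD 6: (10.707,-2.293) -> (14.95,1.95) [heading=45, draw]
FD 2: (14.95,1.95) -> (16.364,3.364) [heading=45, draw]
RT 150: heading 45 -> 255
FD 2: (16.364,3.364) -> (15.846,1.432) [heading=255, draw]
RT 180: heading 255 -> 75
BK 7: (15.846,1.432) -> (14.035,-5.329) [heading=75, draw]
FD 13: (14.035,-5.329) -> (17.399,7.228) [heading=75, draw]
BK 2: (17.399,7.228) -> (16.882,5.296) [heading=75, draw]
LT 53: heading 75 -> 128
FD 4: (16.882,5.296) -> (14.419,8.448) [heading=128, draw]
FD 10: (14.419,8.448) -> (8.262,16.328) [heading=128, draw]
FD 12: (8.262,16.328) -> (0.874,25.784) [heading=128, draw]
Final: pos=(0.874,25.784), heading=128, 10 segment(s) drawn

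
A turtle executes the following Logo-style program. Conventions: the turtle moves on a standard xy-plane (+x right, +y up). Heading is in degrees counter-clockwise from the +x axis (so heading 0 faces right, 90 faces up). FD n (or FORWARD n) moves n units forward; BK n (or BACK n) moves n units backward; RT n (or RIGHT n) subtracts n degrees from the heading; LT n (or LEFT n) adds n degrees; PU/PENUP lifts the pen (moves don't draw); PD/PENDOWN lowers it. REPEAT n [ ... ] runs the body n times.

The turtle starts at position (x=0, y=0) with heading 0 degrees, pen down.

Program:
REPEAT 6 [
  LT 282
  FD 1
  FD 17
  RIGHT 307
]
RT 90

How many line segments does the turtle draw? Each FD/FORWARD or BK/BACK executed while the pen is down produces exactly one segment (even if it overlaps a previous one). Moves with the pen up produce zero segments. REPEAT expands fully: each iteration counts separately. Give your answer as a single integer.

Answer: 12

Derivation:
Executing turtle program step by step:
Start: pos=(0,0), heading=0, pen down
REPEAT 6 [
  -- iteration 1/6 --
  LT 282: heading 0 -> 282
  FD 1: (0,0) -> (0.208,-0.978) [heading=282, draw]
  FD 17: (0.208,-0.978) -> (3.742,-17.607) [heading=282, draw]
  RT 307: heading 282 -> 335
  -- iteration 2/6 --
  LT 282: heading 335 -> 257
  FD 1: (3.742,-17.607) -> (3.517,-18.581) [heading=257, draw]
  FD 17: (3.517,-18.581) -> (-0.307,-35.145) [heading=257, draw]
  RT 307: heading 257 -> 310
  -- iteration 3/6 --
  LT 282: heading 310 -> 232
  FD 1: (-0.307,-35.145) -> (-0.922,-35.933) [heading=232, draw]
  FD 17: (-0.922,-35.933) -> (-11.389,-49.33) [heading=232, draw]
  RT 307: heading 232 -> 285
  -- iteration 4/6 --
  LT 282: heading 285 -> 207
  FD 1: (-11.389,-49.33) -> (-12.28,-49.784) [heading=207, draw]
  FD 17: (-12.28,-49.784) -> (-27.427,-57.501) [heading=207, draw]
  RT 307: heading 207 -> 260
  -- iteration 5/6 --
  LT 282: heading 260 -> 182
  FD 1: (-27.427,-57.501) -> (-28.426,-57.536) [heading=182, draw]
  FD 17: (-28.426,-57.536) -> (-45.416,-58.13) [heading=182, draw]
  RT 307: heading 182 -> 235
  -- iteration 6/6 --
  LT 282: heading 235 -> 157
  FD 1: (-45.416,-58.13) -> (-46.336,-57.739) [heading=157, draw]
  FD 17: (-46.336,-57.739) -> (-61.985,-51.096) [heading=157, draw]
  RT 307: heading 157 -> 210
]
RT 90: heading 210 -> 120
Final: pos=(-61.985,-51.096), heading=120, 12 segment(s) drawn
Segments drawn: 12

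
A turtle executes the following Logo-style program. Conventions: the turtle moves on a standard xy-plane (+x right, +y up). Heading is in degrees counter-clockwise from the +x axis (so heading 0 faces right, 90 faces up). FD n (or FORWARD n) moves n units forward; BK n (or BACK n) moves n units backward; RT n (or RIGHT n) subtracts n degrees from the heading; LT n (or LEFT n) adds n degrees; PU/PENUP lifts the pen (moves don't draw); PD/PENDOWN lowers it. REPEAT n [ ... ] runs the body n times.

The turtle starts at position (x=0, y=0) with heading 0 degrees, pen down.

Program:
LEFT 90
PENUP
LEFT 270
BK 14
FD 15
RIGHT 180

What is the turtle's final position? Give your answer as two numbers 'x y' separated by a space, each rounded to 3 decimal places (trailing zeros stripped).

Answer: 1 0

Derivation:
Executing turtle program step by step:
Start: pos=(0,0), heading=0, pen down
LT 90: heading 0 -> 90
PU: pen up
LT 270: heading 90 -> 0
BK 14: (0,0) -> (-14,0) [heading=0, move]
FD 15: (-14,0) -> (1,0) [heading=0, move]
RT 180: heading 0 -> 180
Final: pos=(1,0), heading=180, 0 segment(s) drawn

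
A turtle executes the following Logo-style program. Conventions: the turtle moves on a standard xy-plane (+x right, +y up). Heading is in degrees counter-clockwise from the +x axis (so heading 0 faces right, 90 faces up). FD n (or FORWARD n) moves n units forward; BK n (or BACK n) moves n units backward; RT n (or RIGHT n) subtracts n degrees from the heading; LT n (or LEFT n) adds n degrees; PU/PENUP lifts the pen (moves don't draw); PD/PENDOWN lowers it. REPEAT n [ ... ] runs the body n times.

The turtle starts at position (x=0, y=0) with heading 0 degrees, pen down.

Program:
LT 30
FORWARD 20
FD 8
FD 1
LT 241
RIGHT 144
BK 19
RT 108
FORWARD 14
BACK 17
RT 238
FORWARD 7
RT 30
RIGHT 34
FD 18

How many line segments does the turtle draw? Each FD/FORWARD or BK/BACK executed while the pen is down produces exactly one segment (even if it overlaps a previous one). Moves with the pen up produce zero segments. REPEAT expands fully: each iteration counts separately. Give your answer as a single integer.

Executing turtle program step by step:
Start: pos=(0,0), heading=0, pen down
LT 30: heading 0 -> 30
FD 20: (0,0) -> (17.321,10) [heading=30, draw]
FD 8: (17.321,10) -> (24.249,14) [heading=30, draw]
FD 1: (24.249,14) -> (25.115,14.5) [heading=30, draw]
LT 241: heading 30 -> 271
RT 144: heading 271 -> 127
BK 19: (25.115,14.5) -> (36.549,-0.674) [heading=127, draw]
RT 108: heading 127 -> 19
FD 14: (36.549,-0.674) -> (49.786,3.884) [heading=19, draw]
BK 17: (49.786,3.884) -> (33.713,-1.651) [heading=19, draw]
RT 238: heading 19 -> 141
FD 7: (33.713,-1.651) -> (28.273,2.754) [heading=141, draw]
RT 30: heading 141 -> 111
RT 34: heading 111 -> 77
FD 18: (28.273,2.754) -> (32.322,20.293) [heading=77, draw]
Final: pos=(32.322,20.293), heading=77, 8 segment(s) drawn
Segments drawn: 8

Answer: 8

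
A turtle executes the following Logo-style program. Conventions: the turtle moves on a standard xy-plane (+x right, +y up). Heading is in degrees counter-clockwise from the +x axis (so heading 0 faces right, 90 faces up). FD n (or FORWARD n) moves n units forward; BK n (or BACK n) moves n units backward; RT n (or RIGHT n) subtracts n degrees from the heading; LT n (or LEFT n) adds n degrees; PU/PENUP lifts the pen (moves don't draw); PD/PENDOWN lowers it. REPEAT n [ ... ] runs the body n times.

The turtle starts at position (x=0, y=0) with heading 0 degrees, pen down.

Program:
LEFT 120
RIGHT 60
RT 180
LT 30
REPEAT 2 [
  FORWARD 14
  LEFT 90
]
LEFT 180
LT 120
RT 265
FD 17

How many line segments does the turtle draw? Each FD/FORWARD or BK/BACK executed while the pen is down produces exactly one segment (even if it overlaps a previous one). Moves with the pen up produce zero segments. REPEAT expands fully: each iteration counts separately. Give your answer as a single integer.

Executing turtle program step by step:
Start: pos=(0,0), heading=0, pen down
LT 120: heading 0 -> 120
RT 60: heading 120 -> 60
RT 180: heading 60 -> 240
LT 30: heading 240 -> 270
REPEAT 2 [
  -- iteration 1/2 --
  FD 14: (0,0) -> (0,-14) [heading=270, draw]
  LT 90: heading 270 -> 0
  -- iteration 2/2 --
  FD 14: (0,-14) -> (14,-14) [heading=0, draw]
  LT 90: heading 0 -> 90
]
LT 180: heading 90 -> 270
LT 120: heading 270 -> 30
RT 265: heading 30 -> 125
FD 17: (14,-14) -> (4.249,-0.074) [heading=125, draw]
Final: pos=(4.249,-0.074), heading=125, 3 segment(s) drawn
Segments drawn: 3

Answer: 3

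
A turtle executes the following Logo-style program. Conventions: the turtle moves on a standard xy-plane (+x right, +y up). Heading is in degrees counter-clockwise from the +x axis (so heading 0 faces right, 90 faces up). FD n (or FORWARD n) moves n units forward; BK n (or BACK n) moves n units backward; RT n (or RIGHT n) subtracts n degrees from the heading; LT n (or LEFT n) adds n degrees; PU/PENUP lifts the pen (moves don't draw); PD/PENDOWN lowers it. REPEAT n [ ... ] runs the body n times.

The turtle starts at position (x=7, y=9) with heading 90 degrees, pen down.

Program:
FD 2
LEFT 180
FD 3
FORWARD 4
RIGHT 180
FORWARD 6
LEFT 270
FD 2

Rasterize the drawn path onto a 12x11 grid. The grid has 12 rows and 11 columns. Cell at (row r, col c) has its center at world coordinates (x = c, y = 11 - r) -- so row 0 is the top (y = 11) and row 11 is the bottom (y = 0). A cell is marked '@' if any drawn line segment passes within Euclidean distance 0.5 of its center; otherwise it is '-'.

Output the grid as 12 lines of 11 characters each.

Segment 0: (7,9) -> (7,11)
Segment 1: (7,11) -> (7,8)
Segment 2: (7,8) -> (7,4)
Segment 3: (7,4) -> (7,10)
Segment 4: (7,10) -> (9,10)

Answer: -------@---
-------@@@-
-------@---
-------@---
-------@---
-------@---
-------@---
-------@---
-----------
-----------
-----------
-----------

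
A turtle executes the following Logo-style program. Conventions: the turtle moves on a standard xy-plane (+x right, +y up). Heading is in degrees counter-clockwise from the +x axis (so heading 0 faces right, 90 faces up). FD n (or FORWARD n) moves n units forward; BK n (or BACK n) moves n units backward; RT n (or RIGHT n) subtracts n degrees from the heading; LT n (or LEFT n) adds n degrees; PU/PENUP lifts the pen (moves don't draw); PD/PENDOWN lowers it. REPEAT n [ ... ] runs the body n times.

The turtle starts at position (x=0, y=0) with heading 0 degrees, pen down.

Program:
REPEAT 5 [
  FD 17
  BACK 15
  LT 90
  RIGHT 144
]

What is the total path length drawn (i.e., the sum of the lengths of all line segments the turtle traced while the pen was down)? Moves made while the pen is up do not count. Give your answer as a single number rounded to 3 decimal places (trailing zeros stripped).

Executing turtle program step by step:
Start: pos=(0,0), heading=0, pen down
REPEAT 5 [
  -- iteration 1/5 --
  FD 17: (0,0) -> (17,0) [heading=0, draw]
  BK 15: (17,0) -> (2,0) [heading=0, draw]
  LT 90: heading 0 -> 90
  RT 144: heading 90 -> 306
  -- iteration 2/5 --
  FD 17: (2,0) -> (11.992,-13.753) [heading=306, draw]
  BK 15: (11.992,-13.753) -> (3.176,-1.618) [heading=306, draw]
  LT 90: heading 306 -> 36
  RT 144: heading 36 -> 252
  -- iteration 3/5 --
  FD 17: (3.176,-1.618) -> (-2.078,-17.786) [heading=252, draw]
  BK 15: (-2.078,-17.786) -> (2.558,-3.52) [heading=252, draw]
  LT 90: heading 252 -> 342
  RT 144: heading 342 -> 198
  -- iteration 4/5 --
  FD 17: (2.558,-3.52) -> (-13.61,-8.773) [heading=198, draw]
  BK 15: (-13.61,-8.773) -> (0.655,-4.138) [heading=198, draw]
  LT 90: heading 198 -> 288
  RT 144: heading 288 -> 144
  -- iteration 5/5 --
  FD 17: (0.655,-4.138) -> (-13.098,5.854) [heading=144, draw]
  BK 15: (-13.098,5.854) -> (-0.963,-2.963) [heading=144, draw]
  LT 90: heading 144 -> 234
  RT 144: heading 234 -> 90
]
Final: pos=(-0.963,-2.963), heading=90, 10 segment(s) drawn

Segment lengths:
  seg 1: (0,0) -> (17,0), length = 17
  seg 2: (17,0) -> (2,0), length = 15
  seg 3: (2,0) -> (11.992,-13.753), length = 17
  seg 4: (11.992,-13.753) -> (3.176,-1.618), length = 15
  seg 5: (3.176,-1.618) -> (-2.078,-17.786), length = 17
  seg 6: (-2.078,-17.786) -> (2.558,-3.52), length = 15
  seg 7: (2.558,-3.52) -> (-13.61,-8.773), length = 17
  seg 8: (-13.61,-8.773) -> (0.655,-4.138), length = 15
  seg 9: (0.655,-4.138) -> (-13.098,5.854), length = 17
  seg 10: (-13.098,5.854) -> (-0.963,-2.963), length = 15
Total = 160

Answer: 160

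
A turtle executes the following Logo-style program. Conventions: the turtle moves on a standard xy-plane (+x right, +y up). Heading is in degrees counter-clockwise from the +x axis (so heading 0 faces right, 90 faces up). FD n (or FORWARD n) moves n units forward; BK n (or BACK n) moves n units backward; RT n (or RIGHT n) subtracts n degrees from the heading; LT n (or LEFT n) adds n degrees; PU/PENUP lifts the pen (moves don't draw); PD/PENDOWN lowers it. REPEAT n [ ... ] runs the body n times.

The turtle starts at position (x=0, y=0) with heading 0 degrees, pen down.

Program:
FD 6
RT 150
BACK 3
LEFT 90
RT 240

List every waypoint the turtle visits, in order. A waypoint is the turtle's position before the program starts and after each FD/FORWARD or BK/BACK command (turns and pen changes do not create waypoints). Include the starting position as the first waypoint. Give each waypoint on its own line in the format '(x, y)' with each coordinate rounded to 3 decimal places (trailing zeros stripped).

Executing turtle program step by step:
Start: pos=(0,0), heading=0, pen down
FD 6: (0,0) -> (6,0) [heading=0, draw]
RT 150: heading 0 -> 210
BK 3: (6,0) -> (8.598,1.5) [heading=210, draw]
LT 90: heading 210 -> 300
RT 240: heading 300 -> 60
Final: pos=(8.598,1.5), heading=60, 2 segment(s) drawn
Waypoints (3 total):
(0, 0)
(6, 0)
(8.598, 1.5)

Answer: (0, 0)
(6, 0)
(8.598, 1.5)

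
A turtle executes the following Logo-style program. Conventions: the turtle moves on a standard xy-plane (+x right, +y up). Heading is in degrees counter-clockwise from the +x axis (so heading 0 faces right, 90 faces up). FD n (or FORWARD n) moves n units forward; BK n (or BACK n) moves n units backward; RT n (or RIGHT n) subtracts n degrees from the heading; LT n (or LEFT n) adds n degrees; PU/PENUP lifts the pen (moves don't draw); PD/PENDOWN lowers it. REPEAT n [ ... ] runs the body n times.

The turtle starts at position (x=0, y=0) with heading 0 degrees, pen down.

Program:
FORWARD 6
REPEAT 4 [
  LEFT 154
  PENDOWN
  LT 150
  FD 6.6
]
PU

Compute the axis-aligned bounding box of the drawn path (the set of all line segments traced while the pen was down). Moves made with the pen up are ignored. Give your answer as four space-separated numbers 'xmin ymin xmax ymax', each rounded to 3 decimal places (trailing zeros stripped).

Executing turtle program step by step:
Start: pos=(0,0), heading=0, pen down
FD 6: (0,0) -> (6,0) [heading=0, draw]
REPEAT 4 [
  -- iteration 1/4 --
  LT 154: heading 0 -> 154
  PD: pen down
  LT 150: heading 154 -> 304
  FD 6.6: (6,0) -> (9.691,-5.472) [heading=304, draw]
  -- iteration 2/4 --
  LT 154: heading 304 -> 98
  PD: pen down
  LT 150: heading 98 -> 248
  FD 6.6: (9.691,-5.472) -> (7.218,-11.591) [heading=248, draw]
  -- iteration 3/4 --
  LT 154: heading 248 -> 42
  PD: pen down
  LT 150: heading 42 -> 192
  FD 6.6: (7.218,-11.591) -> (0.762,-12.963) [heading=192, draw]
  -- iteration 4/4 --
  LT 154: heading 192 -> 346
  PD: pen down
  LT 150: heading 346 -> 136
  FD 6.6: (0.762,-12.963) -> (-3.985,-8.379) [heading=136, draw]
]
PU: pen up
Final: pos=(-3.985,-8.379), heading=136, 5 segment(s) drawn

Segment endpoints: x in {-3.985, 0, 0.762, 6, 7.218, 9.691}, y in {-12.963, -11.591, -8.379, -5.472, 0}
xmin=-3.985, ymin=-12.963, xmax=9.691, ymax=0

Answer: -3.985 -12.963 9.691 0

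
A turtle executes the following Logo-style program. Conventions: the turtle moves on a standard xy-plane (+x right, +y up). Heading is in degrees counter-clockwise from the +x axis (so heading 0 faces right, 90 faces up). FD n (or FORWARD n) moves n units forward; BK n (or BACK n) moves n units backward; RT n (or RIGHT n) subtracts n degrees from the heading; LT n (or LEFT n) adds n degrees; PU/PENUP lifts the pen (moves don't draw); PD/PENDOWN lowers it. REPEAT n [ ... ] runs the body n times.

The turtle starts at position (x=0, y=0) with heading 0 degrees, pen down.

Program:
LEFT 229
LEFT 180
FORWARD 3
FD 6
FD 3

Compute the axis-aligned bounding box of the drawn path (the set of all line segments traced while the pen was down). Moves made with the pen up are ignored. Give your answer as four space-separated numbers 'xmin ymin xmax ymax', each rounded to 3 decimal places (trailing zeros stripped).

Answer: 0 0 7.873 9.057

Derivation:
Executing turtle program step by step:
Start: pos=(0,0), heading=0, pen down
LT 229: heading 0 -> 229
LT 180: heading 229 -> 49
FD 3: (0,0) -> (1.968,2.264) [heading=49, draw]
FD 6: (1.968,2.264) -> (5.905,6.792) [heading=49, draw]
FD 3: (5.905,6.792) -> (7.873,9.057) [heading=49, draw]
Final: pos=(7.873,9.057), heading=49, 3 segment(s) drawn

Segment endpoints: x in {0, 1.968, 5.905, 7.873}, y in {0, 2.264, 6.792, 9.057}
xmin=0, ymin=0, xmax=7.873, ymax=9.057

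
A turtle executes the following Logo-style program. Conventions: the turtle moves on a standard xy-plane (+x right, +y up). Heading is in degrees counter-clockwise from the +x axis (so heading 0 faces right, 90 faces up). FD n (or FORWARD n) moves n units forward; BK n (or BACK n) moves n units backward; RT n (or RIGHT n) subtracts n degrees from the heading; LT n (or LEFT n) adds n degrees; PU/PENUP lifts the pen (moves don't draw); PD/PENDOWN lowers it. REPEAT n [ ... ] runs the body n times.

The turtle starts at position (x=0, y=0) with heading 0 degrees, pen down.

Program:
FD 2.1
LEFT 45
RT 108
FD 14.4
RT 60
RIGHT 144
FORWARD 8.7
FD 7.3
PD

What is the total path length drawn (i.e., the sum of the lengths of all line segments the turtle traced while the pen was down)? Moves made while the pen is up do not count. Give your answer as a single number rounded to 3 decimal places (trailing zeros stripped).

Answer: 32.5

Derivation:
Executing turtle program step by step:
Start: pos=(0,0), heading=0, pen down
FD 2.1: (0,0) -> (2.1,0) [heading=0, draw]
LT 45: heading 0 -> 45
RT 108: heading 45 -> 297
FD 14.4: (2.1,0) -> (8.637,-12.83) [heading=297, draw]
RT 60: heading 297 -> 237
RT 144: heading 237 -> 93
FD 8.7: (8.637,-12.83) -> (8.182,-4.142) [heading=93, draw]
FD 7.3: (8.182,-4.142) -> (7.8,3.148) [heading=93, draw]
PD: pen down
Final: pos=(7.8,3.148), heading=93, 4 segment(s) drawn

Segment lengths:
  seg 1: (0,0) -> (2.1,0), length = 2.1
  seg 2: (2.1,0) -> (8.637,-12.83), length = 14.4
  seg 3: (8.637,-12.83) -> (8.182,-4.142), length = 8.7
  seg 4: (8.182,-4.142) -> (7.8,3.148), length = 7.3
Total = 32.5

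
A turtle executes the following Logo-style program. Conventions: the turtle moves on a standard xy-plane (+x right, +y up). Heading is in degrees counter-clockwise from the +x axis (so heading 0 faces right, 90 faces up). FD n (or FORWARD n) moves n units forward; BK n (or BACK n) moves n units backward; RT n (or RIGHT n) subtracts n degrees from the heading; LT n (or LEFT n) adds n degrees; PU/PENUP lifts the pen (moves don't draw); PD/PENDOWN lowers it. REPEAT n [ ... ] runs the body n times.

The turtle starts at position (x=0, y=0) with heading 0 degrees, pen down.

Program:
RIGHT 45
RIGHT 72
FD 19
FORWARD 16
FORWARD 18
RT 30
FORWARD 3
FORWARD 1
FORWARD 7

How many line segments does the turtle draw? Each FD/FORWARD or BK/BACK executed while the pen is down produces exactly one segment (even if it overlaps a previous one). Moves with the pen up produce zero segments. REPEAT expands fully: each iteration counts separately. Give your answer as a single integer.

Executing turtle program step by step:
Start: pos=(0,0), heading=0, pen down
RT 45: heading 0 -> 315
RT 72: heading 315 -> 243
FD 19: (0,0) -> (-8.626,-16.929) [heading=243, draw]
FD 16: (-8.626,-16.929) -> (-15.89,-31.185) [heading=243, draw]
FD 18: (-15.89,-31.185) -> (-24.061,-47.223) [heading=243, draw]
RT 30: heading 243 -> 213
FD 3: (-24.061,-47.223) -> (-26.578,-48.857) [heading=213, draw]
FD 1: (-26.578,-48.857) -> (-27.416,-49.402) [heading=213, draw]
FD 7: (-27.416,-49.402) -> (-33.287,-53.214) [heading=213, draw]
Final: pos=(-33.287,-53.214), heading=213, 6 segment(s) drawn
Segments drawn: 6

Answer: 6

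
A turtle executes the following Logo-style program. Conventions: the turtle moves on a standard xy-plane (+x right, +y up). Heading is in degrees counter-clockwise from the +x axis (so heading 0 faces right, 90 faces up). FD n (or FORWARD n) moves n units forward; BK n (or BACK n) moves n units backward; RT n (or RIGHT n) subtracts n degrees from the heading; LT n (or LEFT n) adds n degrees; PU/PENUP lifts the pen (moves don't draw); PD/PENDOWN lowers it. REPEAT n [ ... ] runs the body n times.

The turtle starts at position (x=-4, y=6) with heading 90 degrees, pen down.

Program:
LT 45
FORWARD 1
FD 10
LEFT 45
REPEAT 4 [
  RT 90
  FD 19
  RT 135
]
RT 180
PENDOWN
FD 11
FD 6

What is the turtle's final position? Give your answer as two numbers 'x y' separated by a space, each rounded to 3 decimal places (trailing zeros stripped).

Answer: -36.648 32.778

Derivation:
Executing turtle program step by step:
Start: pos=(-4,6), heading=90, pen down
LT 45: heading 90 -> 135
FD 1: (-4,6) -> (-4.707,6.707) [heading=135, draw]
FD 10: (-4.707,6.707) -> (-11.778,13.778) [heading=135, draw]
LT 45: heading 135 -> 180
REPEAT 4 [
  -- iteration 1/4 --
  RT 90: heading 180 -> 90
  FD 19: (-11.778,13.778) -> (-11.778,32.778) [heading=90, draw]
  RT 135: heading 90 -> 315
  -- iteration 2/4 --
  RT 90: heading 315 -> 225
  FD 19: (-11.778,32.778) -> (-25.213,19.343) [heading=225, draw]
  RT 135: heading 225 -> 90
  -- iteration 3/4 --
  RT 90: heading 90 -> 0
  FD 19: (-25.213,19.343) -> (-6.213,19.343) [heading=0, draw]
  RT 135: heading 0 -> 225
  -- iteration 4/4 --
  RT 90: heading 225 -> 135
  FD 19: (-6.213,19.343) -> (-19.648,32.778) [heading=135, draw]
  RT 135: heading 135 -> 0
]
RT 180: heading 0 -> 180
PD: pen down
FD 11: (-19.648,32.778) -> (-30.648,32.778) [heading=180, draw]
FD 6: (-30.648,32.778) -> (-36.648,32.778) [heading=180, draw]
Final: pos=(-36.648,32.778), heading=180, 8 segment(s) drawn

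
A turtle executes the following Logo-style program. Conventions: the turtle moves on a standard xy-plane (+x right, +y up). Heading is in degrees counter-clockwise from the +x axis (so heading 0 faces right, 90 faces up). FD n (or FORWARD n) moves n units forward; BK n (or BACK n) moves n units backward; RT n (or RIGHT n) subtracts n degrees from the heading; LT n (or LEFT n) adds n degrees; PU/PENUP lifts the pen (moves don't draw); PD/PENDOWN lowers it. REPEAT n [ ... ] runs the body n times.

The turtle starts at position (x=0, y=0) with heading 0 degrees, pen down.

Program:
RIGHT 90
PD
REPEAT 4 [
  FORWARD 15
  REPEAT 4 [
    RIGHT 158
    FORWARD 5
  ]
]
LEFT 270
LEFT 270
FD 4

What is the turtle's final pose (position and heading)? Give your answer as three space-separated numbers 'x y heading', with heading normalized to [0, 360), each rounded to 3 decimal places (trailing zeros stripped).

Answer: 1.323 4.926 82

Derivation:
Executing turtle program step by step:
Start: pos=(0,0), heading=0, pen down
RT 90: heading 0 -> 270
PD: pen down
REPEAT 4 [
  -- iteration 1/4 --
  FD 15: (0,0) -> (0,-15) [heading=270, draw]
  REPEAT 4 [
    -- iteration 1/4 --
    RT 158: heading 270 -> 112
    FD 5: (0,-15) -> (-1.873,-10.364) [heading=112, draw]
    -- iteration 2/4 --
    RT 158: heading 112 -> 314
    FD 5: (-1.873,-10.364) -> (1.6,-13.961) [heading=314, draw]
    -- iteration 3/4 --
    RT 158: heading 314 -> 156
    FD 5: (1.6,-13.961) -> (-2.967,-11.927) [heading=156, draw]
    -- iteration 4/4 --
    RT 158: heading 156 -> 358
    FD 5: (-2.967,-11.927) -> (2.029,-12.102) [heading=358, draw]
  ]
  -- iteration 2/4 --
  FD 15: (2.029,-12.102) -> (17.02,-12.625) [heading=358, draw]
  REPEAT 4 [
    -- iteration 1/4 --
    RT 158: heading 358 -> 200
    FD 5: (17.02,-12.625) -> (12.322,-14.335) [heading=200, draw]
    -- iteration 2/4 --
    RT 158: heading 200 -> 42
    FD 5: (12.322,-14.335) -> (16.038,-10.99) [heading=42, draw]
    -- iteration 3/4 --
    RT 158: heading 42 -> 244
    FD 5: (16.038,-10.99) -> (13.846,-15.484) [heading=244, draw]
    -- iteration 4/4 --
    RT 158: heading 244 -> 86
    FD 5: (13.846,-15.484) -> (14.195,-10.496) [heading=86, draw]
  ]
  -- iteration 3/4 --
  FD 15: (14.195,-10.496) -> (15.241,4.468) [heading=86, draw]
  REPEAT 4 [
    -- iteration 1/4 --
    RT 158: heading 86 -> 288
    FD 5: (15.241,4.468) -> (16.786,-0.288) [heading=288, draw]
    -- iteration 2/4 --
    RT 158: heading 288 -> 130
    FD 5: (16.786,-0.288) -> (13.572,3.543) [heading=130, draw]
    -- iteration 3/4 --
    RT 158: heading 130 -> 332
    FD 5: (13.572,3.543) -> (17.987,1.195) [heading=332, draw]
    -- iteration 4/4 --
    RT 158: heading 332 -> 174
    FD 5: (17.987,1.195) -> (13.014,1.718) [heading=174, draw]
  ]
  -- iteration 4/4 --
  FD 15: (13.014,1.718) -> (-1.904,3.286) [heading=174, draw]
  REPEAT 4 [
    -- iteration 1/4 --
    RT 158: heading 174 -> 16
    FD 5: (-1.904,3.286) -> (2.903,4.664) [heading=16, draw]
    -- iteration 2/4 --
    RT 158: heading 16 -> 218
    FD 5: (2.903,4.664) -> (-1.037,1.586) [heading=218, draw]
    -- iteration 3/4 --
    RT 158: heading 218 -> 60
    FD 5: (-1.037,1.586) -> (1.463,5.916) [heading=60, draw]
    -- iteration 4/4 --
    RT 158: heading 60 -> 262
    FD 5: (1.463,5.916) -> (0.767,0.965) [heading=262, draw]
  ]
]
LT 270: heading 262 -> 172
LT 270: heading 172 -> 82
FD 4: (0.767,0.965) -> (1.323,4.926) [heading=82, draw]
Final: pos=(1.323,4.926), heading=82, 21 segment(s) drawn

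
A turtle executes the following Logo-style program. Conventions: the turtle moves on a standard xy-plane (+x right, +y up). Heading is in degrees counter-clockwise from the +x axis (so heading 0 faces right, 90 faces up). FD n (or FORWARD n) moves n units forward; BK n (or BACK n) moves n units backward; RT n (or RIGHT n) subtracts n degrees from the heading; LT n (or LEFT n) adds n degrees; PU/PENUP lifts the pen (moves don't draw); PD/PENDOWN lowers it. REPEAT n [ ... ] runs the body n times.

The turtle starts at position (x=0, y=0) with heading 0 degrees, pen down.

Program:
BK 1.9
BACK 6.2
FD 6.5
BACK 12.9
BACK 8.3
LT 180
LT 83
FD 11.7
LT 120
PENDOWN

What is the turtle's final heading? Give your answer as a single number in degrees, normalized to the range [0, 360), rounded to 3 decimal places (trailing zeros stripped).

Answer: 23

Derivation:
Executing turtle program step by step:
Start: pos=(0,0), heading=0, pen down
BK 1.9: (0,0) -> (-1.9,0) [heading=0, draw]
BK 6.2: (-1.9,0) -> (-8.1,0) [heading=0, draw]
FD 6.5: (-8.1,0) -> (-1.6,0) [heading=0, draw]
BK 12.9: (-1.6,0) -> (-14.5,0) [heading=0, draw]
BK 8.3: (-14.5,0) -> (-22.8,0) [heading=0, draw]
LT 180: heading 0 -> 180
LT 83: heading 180 -> 263
FD 11.7: (-22.8,0) -> (-24.226,-11.613) [heading=263, draw]
LT 120: heading 263 -> 23
PD: pen down
Final: pos=(-24.226,-11.613), heading=23, 6 segment(s) drawn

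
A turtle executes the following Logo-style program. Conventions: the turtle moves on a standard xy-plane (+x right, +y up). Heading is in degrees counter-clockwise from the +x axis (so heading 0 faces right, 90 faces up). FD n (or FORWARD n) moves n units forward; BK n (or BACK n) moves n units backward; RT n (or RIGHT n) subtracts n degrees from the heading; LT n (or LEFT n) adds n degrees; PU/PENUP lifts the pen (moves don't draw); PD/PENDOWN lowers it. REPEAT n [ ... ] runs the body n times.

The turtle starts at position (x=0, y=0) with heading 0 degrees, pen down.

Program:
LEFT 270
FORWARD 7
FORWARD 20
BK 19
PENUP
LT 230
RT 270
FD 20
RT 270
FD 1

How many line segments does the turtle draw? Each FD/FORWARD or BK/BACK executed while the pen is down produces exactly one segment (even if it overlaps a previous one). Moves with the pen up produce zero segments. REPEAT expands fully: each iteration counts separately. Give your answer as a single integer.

Answer: 3

Derivation:
Executing turtle program step by step:
Start: pos=(0,0), heading=0, pen down
LT 270: heading 0 -> 270
FD 7: (0,0) -> (0,-7) [heading=270, draw]
FD 20: (0,-7) -> (0,-27) [heading=270, draw]
BK 19: (0,-27) -> (0,-8) [heading=270, draw]
PU: pen up
LT 230: heading 270 -> 140
RT 270: heading 140 -> 230
FD 20: (0,-8) -> (-12.856,-23.321) [heading=230, move]
RT 270: heading 230 -> 320
FD 1: (-12.856,-23.321) -> (-12.09,-23.964) [heading=320, move]
Final: pos=(-12.09,-23.964), heading=320, 3 segment(s) drawn
Segments drawn: 3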